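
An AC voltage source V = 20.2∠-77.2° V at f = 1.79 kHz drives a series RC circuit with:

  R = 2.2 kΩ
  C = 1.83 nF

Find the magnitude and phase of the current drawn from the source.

Step 1 — Angular frequency: ω = 2π·f = 2π·1790 = 1.125e+04 rad/s.
Step 2 — Component impedances:
  R: Z = R = 2200 Ω
  C: Z = 1/(jωC) = -j/(ω·C) = 0 - j4.859e+04 Ω
Step 3 — Series combination: Z_total = R + C = 2200 - j4.859e+04 Ω = 4.864e+04∠-87.4° Ω.
Step 4 — Source phasor: V = 20.2∠-77.2° V = 4.475 - j19.7 V.
Step 5 — Ohm's law: I = V / Z_total = (4.475 - j19.7) / (2200 - j4.859e+04) = 0.0004088 + j7.36e-05 A.
Step 6 — Convert to polar: |I| = 0.0004153 A, ∠I = 10.2°.

I = 0.0004153∠10.2° A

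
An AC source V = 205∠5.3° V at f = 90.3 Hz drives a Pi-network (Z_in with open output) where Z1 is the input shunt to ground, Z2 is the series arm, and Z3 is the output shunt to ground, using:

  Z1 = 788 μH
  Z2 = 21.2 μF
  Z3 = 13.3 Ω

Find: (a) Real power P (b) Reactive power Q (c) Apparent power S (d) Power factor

Step 1 — Angular frequency: ω = 2π·f = 2π·90.3 = 567.4 rad/s.
Step 2 — Component impedances:
  Z1: Z = jωL = j·567.4·0.000788 = 0 + j0.4471 Ω
  Z2: Z = 1/(jωC) = -j/(ω·C) = 0 - j83.14 Ω
  Z3: Z = R = 13.3 Ω
Step 3 — With open output, the series arm Z2 and the output shunt Z3 appear in series to ground: Z2 + Z3 = 13.3 - j83.14 Ω.
Step 4 — Parallel with input shunt Z1: Z_in = Z1 || (Z2 + Z3) = 0.000379 + j0.4494 Ω = 0.4494∠90.0° Ω.
Step 5 — Source phasor: V = 205∠5.3° V = 204.1 + j18.94 V.
Step 6 — Current: I = V / Z = 42.51 - j454.1 A = 456.1∠-84.7° A.
Step 7 — Complex power: S = V·I* = 78.85 + j9.35e+04 VA.
Step 8 — Real power: P = Re(S) = 78.85 W.
Step 9 — Reactive power: Q = Im(S) = 9.35e+04 VAR.
Step 10 — Apparent power: |S| = 9.35e+04 VA.
Step 11 — Power factor: PF = P/|S| = 0.0008433 (lagging).

(a) P = 78.85 W  (b) Q = 9.35e+04 VAR  (c) S = 9.35e+04 VA  (d) PF = 0.0008433 (lagging)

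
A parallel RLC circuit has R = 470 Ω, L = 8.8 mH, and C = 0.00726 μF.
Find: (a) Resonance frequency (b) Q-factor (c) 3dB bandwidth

Step 1 — Resonance: ω₀ = 1/√(LC) = 1/√(0.0088·7.26e-09) = 1.251e+05 rad/s.
Step 2 — f₀ = ω₀/(2π) = 1.991e+04 Hz.
Step 3 — Parallel Q: Q = R/(ω₀L) = 470/(1.251e+05·0.0088) = 0.4269.
Step 4 — Bandwidth: Δω = ω₀/Q = 2.931e+05 rad/s; BW = Δω/(2π) = 4.664e+04 Hz.

(a) f₀ = 1.991e+04 Hz  (b) Q = 0.4269  (c) BW = 4.664e+04 Hz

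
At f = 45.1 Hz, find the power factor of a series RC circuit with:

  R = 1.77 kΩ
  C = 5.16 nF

Step 1 — Angular frequency: ω = 2π·f = 2π·45.1 = 283.4 rad/s.
Step 2 — Component impedances:
  R: Z = R = 1770 Ω
  C: Z = 1/(jωC) = -j/(ω·C) = 0 - j6.839e+05 Ω
Step 3 — Series combination: Z_total = R + C = 1770 - j6.839e+05 Ω = 6.839e+05∠-89.9° Ω.
Step 4 — Power factor: PF = cos(φ) = Re(Z)/|Z| = 1770/6.839e+05 = 0.002588.
Step 5 — Type: Im(Z) = -6.839e+05 ⇒ leading (phase φ = -89.9°).

PF = 0.002588 (leading, φ = -89.9°)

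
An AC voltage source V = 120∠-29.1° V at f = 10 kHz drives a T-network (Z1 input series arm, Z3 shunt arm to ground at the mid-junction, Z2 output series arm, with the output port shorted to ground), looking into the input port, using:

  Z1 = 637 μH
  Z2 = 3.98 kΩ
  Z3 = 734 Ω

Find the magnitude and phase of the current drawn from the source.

Step 1 — Angular frequency: ω = 2π·f = 2π·1e+04 = 6.283e+04 rad/s.
Step 2 — Component impedances:
  Z1: Z = jωL = j·6.283e+04·0.000637 = 0 + j40.02 Ω
  Z2: Z = R = 3980 Ω
  Z3: Z = R = 734 Ω
Step 3 — With the output port shorted to ground, the output series arm Z2 runs from the junction to ground; the shunt arm Z3 also runs from the junction to ground. They appear in parallel: Z3 || Z2 = 619.7 Ω.
Step 4 — Series with input arm Z1: Z_in = Z1 + (Z3 || Z2) = 619.7 + j40.02 Ω = 621∠3.7° Ω.
Step 5 — Source phasor: V = 120∠-29.1° V = 104.9 - j58.36 V.
Step 6 — Ohm's law: I = V / Z_total = (104.9 - j58.36) / (619.7 + j40.02) = 0.1624 - j0.1047 A.
Step 7 — Convert to polar: |I| = 0.1932 A, ∠I = -32.8°.

I = 0.1932∠-32.8° A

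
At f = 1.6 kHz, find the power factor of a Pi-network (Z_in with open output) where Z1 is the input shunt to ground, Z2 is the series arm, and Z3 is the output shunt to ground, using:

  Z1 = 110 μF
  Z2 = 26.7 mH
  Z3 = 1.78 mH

Step 1 — Angular frequency: ω = 2π·f = 2π·1600 = 1.005e+04 rad/s.
Step 2 — Component impedances:
  Z1: Z = 1/(jωC) = -j/(ω·C) = 0 - j0.9043 Ω
  Z2: Z = jωL = j·1.005e+04·0.0267 = 0 + j268.4 Ω
  Z3: Z = jωL = j·1.005e+04·0.00178 = 0 + j17.89 Ω
Step 3 — With open output, the series arm Z2 and the output shunt Z3 appear in series to ground: Z2 + Z3 = 0 + j286.3 Ω.
Step 4 — Parallel with input shunt Z1: Z_in = Z1 || (Z2 + Z3) = 0 - j0.9072 Ω = 0.9072∠-90.0° Ω.
Step 5 — Power factor: PF = cos(φ) = Re(Z)/|Z| = 0/0.9072 = 0.
Step 6 — Type: Im(Z) = -0.9072 ⇒ leading (phase φ = -90.0°).

PF = 0 (leading, φ = -90.0°)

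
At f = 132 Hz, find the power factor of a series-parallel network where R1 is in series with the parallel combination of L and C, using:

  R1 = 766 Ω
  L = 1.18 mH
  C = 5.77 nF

Step 1 — Angular frequency: ω = 2π·f = 2π·132 = 829.4 rad/s.
Step 2 — Component impedances:
  R1: Z = R = 766 Ω
  L: Z = jωL = j·829.4·0.00118 = 0 + j0.9787 Ω
  C: Z = 1/(jωC) = -j/(ω·C) = 0 - j2.09e+05 Ω
Step 3 — Parallel branch: L || C = 1/(1/L + 1/C) = 0 + j0.9787 Ω.
Step 4 — Series with R1: Z_total = R1 + (L || C) = 766 + j0.9787 Ω = 766∠0.1° Ω.
Step 5 — Power factor: PF = cos(φ) = Re(Z)/|Z| = 766/766 = 1.
Step 6 — Type: Im(Z) = 0.9787 ⇒ lagging (phase φ = 0.1°).

PF = 1 (lagging, φ = 0.1°)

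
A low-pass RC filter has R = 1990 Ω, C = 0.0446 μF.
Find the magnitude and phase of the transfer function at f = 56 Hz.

Step 1 — Angular frequency: ω = 2π·56 = 351.9 rad/s.
Step 2 — Transfer function: H(jω) = 1/(1 + jωRC).
Step 3 — Denominator: 1 + jωRC = 1 + j·351.9·1990·4.46e-08 = 1 + j0.03123.
Step 4 — H = 0.999 - j0.0312.
Step 5 — Magnitude: |H| = 0.9995 (-0.0 dB); phase: φ = -1.8°.

|H| = 0.9995 (-0.0 dB), φ = -1.8°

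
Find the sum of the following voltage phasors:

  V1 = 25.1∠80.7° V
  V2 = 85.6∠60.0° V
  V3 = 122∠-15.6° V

Step 1 — Convert each phasor to rectangular form:
  V1 = 25.1·(cos(80.7°) + j·sin(80.7°)) = 4.056 + j24.77 V
  V2 = 85.6·(cos(60.0°) + j·sin(60.0°)) = 42.8 + j74.13 V
  V3 = 122·(cos(-15.6°) + j·sin(-15.6°)) = 117.5 - j32.81 V
Step 2 — Sum components: V_total = 164.4 + j66.09 V.
Step 3 — Convert to polar: |V_total| = 177.2 V, ∠V_total = 21.9°.

V_total = 177.2∠21.9° V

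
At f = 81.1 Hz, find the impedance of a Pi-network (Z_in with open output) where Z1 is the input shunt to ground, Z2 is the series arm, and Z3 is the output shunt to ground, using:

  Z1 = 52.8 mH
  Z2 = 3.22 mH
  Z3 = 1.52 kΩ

Step 1 — Angular frequency: ω = 2π·f = 2π·81.1 = 509.6 rad/s.
Step 2 — Component impedances:
  Z1: Z = jωL = j·509.6·0.0528 = 0 + j26.91 Ω
  Z2: Z = jωL = j·509.6·0.00322 = 0 + j1.641 Ω
  Z3: Z = R = 1520 Ω
Step 3 — With open output, the series arm Z2 and the output shunt Z3 appear in series to ground: Z2 + Z3 = 1520 + j1.641 Ω.
Step 4 — Parallel with input shunt Z1: Z_in = Z1 || (Z2 + Z3) = 0.4761 + j26.9 Ω = 26.9∠89.0° Ω.

Z = 0.4761 + j26.9 Ω = 26.9∠89.0° Ω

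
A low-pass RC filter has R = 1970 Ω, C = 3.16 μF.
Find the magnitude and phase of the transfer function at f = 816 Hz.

Step 1 — Angular frequency: ω = 2π·816 = 5127 rad/s.
Step 2 — Transfer function: H(jω) = 1/(1 + jωRC).
Step 3 — Denominator: 1 + jωRC = 1 + j·5127·1970·3.16e-06 = 1 + j31.92.
Step 4 — H = 0.0009807 - j0.0313.
Step 5 — Magnitude: |H| = 0.03132 (-30.1 dB); phase: φ = -88.2°.

|H| = 0.03132 (-30.1 dB), φ = -88.2°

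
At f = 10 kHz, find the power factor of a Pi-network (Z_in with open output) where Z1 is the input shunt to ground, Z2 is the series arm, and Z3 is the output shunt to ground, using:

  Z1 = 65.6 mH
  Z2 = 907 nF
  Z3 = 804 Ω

Step 1 — Angular frequency: ω = 2π·f = 2π·1e+04 = 6.283e+04 rad/s.
Step 2 — Component impedances:
  Z1: Z = jωL = j·6.283e+04·0.0656 = 0 + j4122 Ω
  Z2: Z = 1/(jωC) = -j/(ω·C) = 0 - j17.55 Ω
  Z3: Z = R = 804 Ω
Step 3 — With open output, the series arm Z2 and the output shunt Z3 appear in series to ground: Z2 + Z3 = 804 - j17.55 Ω.
Step 4 — Parallel with input shunt Z1: Z_in = Z1 || (Z2 + Z3) = 780.9 + j135.4 Ω = 792.6∠9.8° Ω.
Step 5 — Power factor: PF = cos(φ) = Re(Z)/|Z| = 780.92/792.57 = 0.9853.
Step 6 — Type: Im(Z) = 135.4 ⇒ lagging (phase φ = 9.8°).

PF = 0.9853 (lagging, φ = 9.8°)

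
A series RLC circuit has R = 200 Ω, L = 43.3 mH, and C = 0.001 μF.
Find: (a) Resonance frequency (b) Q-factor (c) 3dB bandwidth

Step 1 — Resonance condition Im(Z)=0 gives ω₀ = 1/√(LC).
Step 2 — ω₀ = 1/√(0.0433·1e-09) = 1.52e+05 rad/s.
Step 3 — f₀ = ω₀/(2π) = 2.419e+04 Hz.
Step 4 — Series Q: Q = ω₀L/R = 1.52e+05·0.0433/200 = 32.9.
Step 5 — 3dB bandwidth: Δω = ω₀/Q = 4619 rad/s; BW = Δω/(2π) = 735.1 Hz.

(a) f₀ = 2.419e+04 Hz  (b) Q = 32.9  (c) BW = 735.1 Hz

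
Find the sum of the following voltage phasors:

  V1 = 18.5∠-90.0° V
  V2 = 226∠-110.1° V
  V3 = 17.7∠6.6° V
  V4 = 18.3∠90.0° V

Step 1 — Convert each phasor to rectangular form:
  V1 = 18.5·(cos(-90.0°) + j·sin(-90.0°)) = 0 - j18.5 V
  V2 = 226·(cos(-110.1°) + j·sin(-110.1°)) = -77.67 - j212.2 V
  V3 = 17.7·(cos(6.6°) + j·sin(6.6°)) = 17.58 + j2.034 V
  V4 = 18.3·(cos(90.0°) + j·sin(90.0°)) = 0 + j18.3 V
Step 2 — Sum components: V_total = -60.08 - j210.4 V.
Step 3 — Convert to polar: |V_total| = 218.8 V, ∠V_total = -105.9°.

V_total = 218.8∠-105.9° V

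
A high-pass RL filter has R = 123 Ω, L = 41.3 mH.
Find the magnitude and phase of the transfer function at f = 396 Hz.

Step 1 — Angular frequency: ω = 2π·396 = 2488 rad/s.
Step 2 — Transfer function: H(jω) = jωL/(R + jωL).
Step 3 — Numerator jωL = j·102.8; denominator R + jωL = 123 + j102.8.
Step 4 — H = 0.4111 + j0.492.
Step 5 — Magnitude: |H| = 0.6411 (-3.9 dB); phase: φ = 50.1°.

|H| = 0.6411 (-3.9 dB), φ = 50.1°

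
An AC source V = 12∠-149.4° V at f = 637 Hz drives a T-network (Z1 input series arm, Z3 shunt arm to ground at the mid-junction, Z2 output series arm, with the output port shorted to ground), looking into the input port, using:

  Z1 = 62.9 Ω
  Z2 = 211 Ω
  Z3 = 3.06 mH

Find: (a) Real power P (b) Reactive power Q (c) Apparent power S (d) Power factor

Step 1 — Angular frequency: ω = 2π·f = 2π·637 = 4002 rad/s.
Step 2 — Component impedances:
  Z1: Z = R = 62.9 Ω
  Z2: Z = R = 211 Ω
  Z3: Z = jωL = j·4002·0.00306 = 0 + j12.25 Ω
Step 3 — With the output port shorted to ground, the output series arm Z2 runs from the junction to ground; the shunt arm Z3 also runs from the junction to ground. They appear in parallel: Z3 || Z2 = 0.7085 + j12.21 Ω.
Step 4 — Series with input arm Z1: Z_in = Z1 + (Z3 || Z2) = 63.61 + j12.21 Ω = 64.77∠10.9° Ω.
Step 5 — Source phasor: V = 12∠-149.4° V = -10.33 - j6.108 V.
Step 6 — Current: I = V / Z = -0.1744 - j0.06257 A = 0.1853∠-160.3° A.
Step 7 — Complex power: S = V·I* = 2.183 + j0.419 VA.
Step 8 — Real power: P = Re(S) = 2.183 W.
Step 9 — Reactive power: Q = Im(S) = 0.419 VAR.
Step 10 — Apparent power: |S| = 2.223 VA.
Step 11 — Power factor: PF = P/|S| = 0.9821 (lagging).

(a) P = 2.183 W  (b) Q = 0.419 VAR  (c) S = 2.223 VA  (d) PF = 0.9821 (lagging)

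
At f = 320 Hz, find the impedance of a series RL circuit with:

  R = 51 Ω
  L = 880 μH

Step 1 — Angular frequency: ω = 2π·f = 2π·320 = 2011 rad/s.
Step 2 — Component impedances:
  R: Z = R = 51 Ω
  L: Z = jωL = j·2011·0.00088 = 0 + j1.769 Ω
Step 3 — Series combination: Z_total = R + L = 51 + j1.769 Ω = 51.03∠2.0° Ω.

Z = 51 + j1.769 Ω = 51.03∠2.0° Ω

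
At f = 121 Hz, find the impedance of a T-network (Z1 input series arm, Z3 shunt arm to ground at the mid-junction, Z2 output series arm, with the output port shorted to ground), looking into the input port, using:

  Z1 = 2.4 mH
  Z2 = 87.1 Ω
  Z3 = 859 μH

Step 1 — Angular frequency: ω = 2π·f = 2π·121 = 760.3 rad/s.
Step 2 — Component impedances:
  Z1: Z = jωL = j·760.3·0.0024 = 0 + j1.825 Ω
  Z2: Z = R = 87.1 Ω
  Z3: Z = jωL = j·760.3·0.000859 = 0 + j0.6531 Ω
Step 3 — With the output port shorted to ground, the output series arm Z2 runs from the junction to ground; the shunt arm Z3 also runs from the junction to ground. They appear in parallel: Z3 || Z2 = 0.004896 + j0.653 Ω.
Step 4 — Series with input arm Z1: Z_in = Z1 + (Z3 || Z2) = 0.004896 + j2.478 Ω = 2.478∠89.9° Ω.

Z = 0.004896 + j2.478 Ω = 2.478∠89.9° Ω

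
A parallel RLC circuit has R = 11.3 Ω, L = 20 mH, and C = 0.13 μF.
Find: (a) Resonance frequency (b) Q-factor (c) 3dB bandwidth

Step 1 — Resonance: ω₀ = 1/√(LC) = 1/√(0.02·1.3e-07) = 1.961e+04 rad/s.
Step 2 — f₀ = ω₀/(2π) = 3121 Hz.
Step 3 — Parallel Q: Q = R/(ω₀L) = 11.3/(1.961e+04·0.02) = 0.02881.
Step 4 — Bandwidth: Δω = ω₀/Q = 6.807e+05 rad/s; BW = Δω/(2π) = 1.083e+05 Hz.

(a) f₀ = 3121 Hz  (b) Q = 0.02881  (c) BW = 1.083e+05 Hz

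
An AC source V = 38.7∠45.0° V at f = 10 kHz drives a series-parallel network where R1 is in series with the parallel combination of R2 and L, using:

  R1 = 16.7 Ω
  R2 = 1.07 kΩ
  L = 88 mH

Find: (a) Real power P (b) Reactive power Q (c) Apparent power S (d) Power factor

Step 1 — Angular frequency: ω = 2π·f = 2π·1e+04 = 6.283e+04 rad/s.
Step 2 — Component impedances:
  R1: Z = R = 16.7 Ω
  R2: Z = R = 1070 Ω
  L: Z = jωL = j·6.283e+04·0.088 = 0 + j5529 Ω
Step 3 — Parallel branch: R2 || L = 1/(1/R2 + 1/L) = 1031 + j199.6 Ω.
Step 4 — Series with R1: Z_total = R1 + (R2 || L) = 1048 + j199.6 Ω = 1067∠10.8° Ω.
Step 5 — Source phasor: V = 38.7∠45.0° V = 27.37 + j27.37 V.
Step 6 — Current: I = V / Z = 0.02999 + j0.0204 A = 0.03627∠34.2° A.
Step 7 — Complex power: S = V·I* = 1.379 + j0.2626 VA.
Step 8 — Real power: P = Re(S) = 1.379 W.
Step 9 — Reactive power: Q = Im(S) = 0.2626 VAR.
Step 10 — Apparent power: |S| = 1.404 VA.
Step 11 — Power factor: PF = P/|S| = 0.9823 (lagging).

(a) P = 1.379 W  (b) Q = 0.2626 VAR  (c) S = 1.404 VA  (d) PF = 0.9823 (lagging)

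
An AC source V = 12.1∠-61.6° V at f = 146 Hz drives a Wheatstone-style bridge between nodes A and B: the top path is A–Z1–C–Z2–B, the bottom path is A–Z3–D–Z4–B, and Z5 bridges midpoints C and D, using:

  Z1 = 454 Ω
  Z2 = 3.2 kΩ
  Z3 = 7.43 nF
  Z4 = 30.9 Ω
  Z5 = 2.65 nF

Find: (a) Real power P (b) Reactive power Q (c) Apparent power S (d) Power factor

Step 1 — Angular frequency: ω = 2π·f = 2π·146 = 917.3 rad/s.
Step 2 — Component impedances:
  Z1: Z = R = 454 Ω
  Z2: Z = R = 3200 Ω
  Z3: Z = 1/(jωC) = -j/(ω·C) = 0 - j1.467e+05 Ω
  Z4: Z = R = 30.9 Ω
  Z5: Z = 1/(jωC) = -j/(ω·C) = 0 - j4.114e+05 Ω
Step 3 — Bridge requires nodal analysis (the Z5 bridge couples midpoints C and D, so the two paths cannot be reduced to a simple series/parallel combination). Setting node B to ground and injecting 1 A at node A, the 3-node admittance system at A, C, D solves to V_A = Z_AB = 3650 - j115.8 Ω = 3652∠-1.8° Ω.
Step 4 — Source phasor: V = 12.1∠-61.6° V = 5.755 - j10.64 V.
Step 5 — Current: I = V / Z = 0.001667 - j0.002863 A = 0.003313∠-59.8° A.
Step 6 — Complex power: S = V·I* = 0.04007 - j0.001271 VA.
Step 7 — Real power: P = Re(S) = 0.04007 W.
Step 8 — Reactive power: Q = Im(S) = -0.001271 VAR.
Step 9 — Apparent power: |S| = 0.04009 VA.
Step 10 — Power factor: PF = P/|S| = 0.9995 (leading).

(a) P = 0.04007 W  (b) Q = -0.001271 VAR  (c) S = 0.04009 VA  (d) PF = 0.9995 (leading)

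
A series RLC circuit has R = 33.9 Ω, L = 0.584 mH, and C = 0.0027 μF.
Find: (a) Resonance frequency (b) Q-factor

Step 1 — Resonance condition Im(Z)=0 gives ω₀ = 1/√(LC).
Step 2 — ω₀ = 1/√(0.000584·2.7e-09) = 7.964e+05 rad/s.
Step 3 — f₀ = ω₀/(2π) = 1.267e+05 Hz.
Step 4 — Series Q: Q = ω₀L/R = 7.964e+05·0.000584/33.9 = 13.72.

(a) f₀ = 1.267e+05 Hz  (b) Q = 13.72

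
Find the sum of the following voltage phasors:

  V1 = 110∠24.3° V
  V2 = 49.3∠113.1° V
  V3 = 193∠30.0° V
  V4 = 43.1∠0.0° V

Step 1 — Convert each phasor to rectangular form:
  V1 = 110·(cos(24.3°) + j·sin(24.3°)) = 100.3 + j45.27 V
  V2 = 49.3·(cos(113.1°) + j·sin(113.1°)) = -19.34 + j45.35 V
  V3 = 193·(cos(30.0°) + j·sin(30.0°)) = 167.1 + j96.5 V
  V4 = 43.1·(cos(0.0°) + j·sin(0.0°)) = 43.1 V
Step 2 — Sum components: V_total = 291.2 + j187.1 V.
Step 3 — Convert to polar: |V_total| = 346.1 V, ∠V_total = 32.7°.

V_total = 346.1∠32.7° V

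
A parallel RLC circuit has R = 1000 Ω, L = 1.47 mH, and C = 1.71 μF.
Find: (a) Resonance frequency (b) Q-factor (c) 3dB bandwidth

Step 1 — Resonance: ω₀ = 1/√(LC) = 1/√(0.00147·1.71e-06) = 1.995e+04 rad/s.
Step 2 — f₀ = ω₀/(2π) = 3174 Hz.
Step 3 — Parallel Q: Q = R/(ω₀L) = 1000/(1.995e+04·0.00147) = 34.11.
Step 4 — Bandwidth: Δω = ω₀/Q = 584.8 rad/s; BW = Δω/(2π) = 93.07 Hz.

(a) f₀ = 3174 Hz  (b) Q = 34.11  (c) BW = 93.07 Hz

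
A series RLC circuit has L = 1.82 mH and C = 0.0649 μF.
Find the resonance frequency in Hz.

Step 1 — Resonance condition Im(Z)=0 gives ω₀ = 1/√(LC).
Step 2 — ω₀ = 1/√(0.00182·6.49e-08) = 9.201e+04 rad/s.
Step 3 — f₀ = ω₀/(2π) = 1.464e+04 Hz.

f₀ = 1.464e+04 Hz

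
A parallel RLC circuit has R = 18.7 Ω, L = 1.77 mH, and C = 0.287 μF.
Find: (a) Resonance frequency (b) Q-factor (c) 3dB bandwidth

Step 1 — Resonance: ω₀ = 1/√(LC) = 1/√(0.00177·2.87e-07) = 4.437e+04 rad/s.
Step 2 — f₀ = ω₀/(2π) = 7061 Hz.
Step 3 — Parallel Q: Q = R/(ω₀L) = 18.7/(4.437e+04·0.00177) = 0.2381.
Step 4 — Bandwidth: Δω = ω₀/Q = 1.863e+05 rad/s; BW = Δω/(2π) = 2.965e+04 Hz.

(a) f₀ = 7061 Hz  (b) Q = 0.2381  (c) BW = 2.965e+04 Hz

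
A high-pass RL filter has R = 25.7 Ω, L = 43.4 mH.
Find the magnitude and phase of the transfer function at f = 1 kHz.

Step 1 — Angular frequency: ω = 2π·1000 = 6283 rad/s.
Step 2 — Transfer function: H(jω) = jωL/(R + jωL).
Step 3 — Numerator jωL = j·272.7; denominator R + jωL = 25.7 + j272.7.
Step 4 — H = 0.9912 + j0.09342.
Step 5 — Magnitude: |H| = 0.9956 (-0.0 dB); phase: φ = 5.4°.

|H| = 0.9956 (-0.0 dB), φ = 5.4°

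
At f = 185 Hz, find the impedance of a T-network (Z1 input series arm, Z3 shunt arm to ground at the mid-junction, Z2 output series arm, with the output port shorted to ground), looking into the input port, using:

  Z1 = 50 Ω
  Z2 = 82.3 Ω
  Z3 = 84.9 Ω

Step 1 — Angular frequency: ω = 2π·f = 2π·185 = 1162 rad/s.
Step 2 — Component impedances:
  Z1: Z = R = 50 Ω
  Z2: Z = R = 82.3 Ω
  Z3: Z = R = 84.9 Ω
Step 3 — With the output port shorted to ground, the output series arm Z2 runs from the junction to ground; the shunt arm Z3 also runs from the junction to ground. They appear in parallel: Z3 || Z2 = 41.79 Ω.
Step 4 — Series with input arm Z1: Z_in = Z1 + (Z3 || Z2) = 91.79 Ω = 91.79∠0.0° Ω.

Z = 91.79 Ω = 91.79∠0.0° Ω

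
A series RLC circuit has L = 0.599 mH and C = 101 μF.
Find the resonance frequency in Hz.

Step 1 — Resonance condition Im(Z)=0 gives ω₀ = 1/√(LC).
Step 2 — ω₀ = 1/√(0.000599·0.000101) = 4066 rad/s.
Step 3 — f₀ = ω₀/(2π) = 647.1 Hz.

f₀ = 647.1 Hz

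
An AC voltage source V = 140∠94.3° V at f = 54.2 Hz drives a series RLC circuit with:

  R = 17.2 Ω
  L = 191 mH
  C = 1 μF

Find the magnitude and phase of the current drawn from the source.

Step 1 — Angular frequency: ω = 2π·f = 2π·54.2 = 340.5 rad/s.
Step 2 — Component impedances:
  R: Z = R = 17.2 Ω
  L: Z = jωL = j·340.5·0.191 = 0 + j65.04 Ω
  C: Z = 1/(jωC) = -j/(ω·C) = 0 - j2936 Ω
Step 3 — Series combination: Z_total = R + L + C = 17.2 - j2871 Ω = 2871∠-89.7° Ω.
Step 4 — Source phasor: V = 140∠94.3° V = -10.5 + j139.6 V.
Step 5 — Ohm's law: I = V / Z_total = (-10.5 + j139.6) / (17.2 - j2871) = -0.04864 - j0.003364 A.
Step 6 — Convert to polar: |I| = 0.04876 A, ∠I = -176.0°.

I = 0.04876∠-176.0° A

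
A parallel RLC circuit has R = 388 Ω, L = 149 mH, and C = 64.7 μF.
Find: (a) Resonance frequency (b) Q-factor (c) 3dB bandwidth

Step 1 — Resonance: ω₀ = 1/√(LC) = 1/√(0.149·6.47e-05) = 322.1 rad/s.
Step 2 — f₀ = ω₀/(2π) = 51.26 Hz.
Step 3 — Parallel Q: Q = R/(ω₀L) = 388/(322.1·0.149) = 8.085.
Step 4 — Bandwidth: Δω = ω₀/Q = 39.83 rad/s; BW = Δω/(2π) = 6.34 Hz.

(a) f₀ = 51.26 Hz  (b) Q = 8.085  (c) BW = 6.34 Hz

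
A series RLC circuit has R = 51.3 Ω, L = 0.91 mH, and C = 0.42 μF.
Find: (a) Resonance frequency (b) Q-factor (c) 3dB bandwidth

Step 1 — Resonance condition Im(Z)=0 gives ω₀ = 1/√(LC).
Step 2 — ω₀ = 1/√(0.00091·4.2e-07) = 5.115e+04 rad/s.
Step 3 — f₀ = ω₀/(2π) = 8141 Hz.
Step 4 — Series Q: Q = ω₀L/R = 5.115e+04·0.00091/51.3 = 0.9074.
Step 5 — 3dB bandwidth: Δω = ω₀/Q = 5.637e+04 rad/s; BW = Δω/(2π) = 8972 Hz.

(a) f₀ = 8141 Hz  (b) Q = 0.9074  (c) BW = 8972 Hz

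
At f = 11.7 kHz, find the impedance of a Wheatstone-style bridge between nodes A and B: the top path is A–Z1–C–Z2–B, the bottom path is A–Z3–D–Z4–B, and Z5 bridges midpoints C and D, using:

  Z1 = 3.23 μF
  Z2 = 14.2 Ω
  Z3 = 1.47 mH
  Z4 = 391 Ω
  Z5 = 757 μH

Step 1 — Angular frequency: ω = 2π·f = 2π·1.17e+04 = 7.351e+04 rad/s.
Step 2 — Component impedances:
  Z1: Z = 1/(jωC) = -j/(ω·C) = 0 - j4.211 Ω
  Z2: Z = R = 14.2 Ω
  Z3: Z = jωL = j·7.351e+04·0.00147 = 0 + j108.1 Ω
  Z4: Z = R = 391 Ω
  Z5: Z = jωL = j·7.351e+04·0.000757 = 0 + j55.65 Ω
Step 3 — Bridge requires nodal analysis (the Z5 bridge couples midpoints C and D, so the two paths cannot be reduced to a simple series/parallel combination). Setting node B to ground and injecting 1 A at node A, the 3-node admittance system at A, C, D solves to V_A = Z_AB = 13.72 - j4.177 Ω = 14.34∠-16.9° Ω.

Z = 13.72 - j4.177 Ω = 14.34∠-16.9° Ω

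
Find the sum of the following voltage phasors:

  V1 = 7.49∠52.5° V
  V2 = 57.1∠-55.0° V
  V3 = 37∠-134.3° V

Step 1 — Convert each phasor to rectangular form:
  V1 = 7.49·(cos(52.5°) + j·sin(52.5°)) = 4.56 + j5.942 V
  V2 = 57.1·(cos(-55.0°) + j·sin(-55.0°)) = 32.75 - j46.77 V
  V3 = 37·(cos(-134.3°) + j·sin(-134.3°)) = -25.84 - j26.48 V
Step 2 — Sum components: V_total = 11.47 - j67.31 V.
Step 3 — Convert to polar: |V_total| = 68.28 V, ∠V_total = -80.3°.

V_total = 68.28∠-80.3° V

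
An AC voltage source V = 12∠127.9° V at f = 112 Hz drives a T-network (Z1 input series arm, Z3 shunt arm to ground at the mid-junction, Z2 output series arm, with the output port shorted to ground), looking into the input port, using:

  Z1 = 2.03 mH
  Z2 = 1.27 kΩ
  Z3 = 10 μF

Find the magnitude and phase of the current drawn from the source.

Step 1 — Angular frequency: ω = 2π·f = 2π·112 = 703.7 rad/s.
Step 2 — Component impedances:
  Z1: Z = jωL = j·703.7·0.00203 = 0 + j1.429 Ω
  Z2: Z = R = 1270 Ω
  Z3: Z = 1/(jωC) = -j/(ω·C) = 0 - j142.1 Ω
Step 3 — With the output port shorted to ground, the output series arm Z2 runs from the junction to ground; the shunt arm Z3 also runs from the junction to ground. They appear in parallel: Z3 || Z2 = 15.7 - j140.3 Ω.
Step 4 — Series with input arm Z1: Z_in = Z1 + (Z3 || Z2) = 15.7 - j138.9 Ω = 139.8∠-83.6° Ω.
Step 5 — Source phasor: V = 12∠127.9° V = -7.371 + j9.469 V.
Step 6 — Ohm's law: I = V / Z_total = (-7.371 + j9.469) / (15.7 - j138.9) = -0.07323 - j0.04479 A.
Step 7 — Convert to polar: |I| = 0.08584 A, ∠I = -148.5°.

I = 0.08584∠-148.5° A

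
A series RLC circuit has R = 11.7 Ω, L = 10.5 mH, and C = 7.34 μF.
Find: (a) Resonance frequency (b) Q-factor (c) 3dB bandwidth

Step 1 — Resonance: ω₀ = 1/√(LC) = 1/√(0.0105·7.34e-06) = 3602 rad/s.
Step 2 — f₀ = ω₀/(2π) = 573.3 Hz.
Step 3 — Series Q: Q = ω₀L/R = 3602·0.0105/11.7 = 3.233.
Step 4 — Bandwidth: Δω = ω₀/Q = 1114 rad/s; BW = Δω/(2π) = 177.3 Hz.

(a) f₀ = 573.3 Hz  (b) Q = 3.233  (c) BW = 177.3 Hz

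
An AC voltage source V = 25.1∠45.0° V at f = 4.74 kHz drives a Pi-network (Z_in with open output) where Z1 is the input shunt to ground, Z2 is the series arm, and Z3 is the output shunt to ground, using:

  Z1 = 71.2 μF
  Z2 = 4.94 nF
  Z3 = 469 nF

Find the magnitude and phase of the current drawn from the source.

Step 1 — Angular frequency: ω = 2π·f = 2π·4740 = 2.978e+04 rad/s.
Step 2 — Component impedances:
  Z1: Z = 1/(jωC) = -j/(ω·C) = 0 - j0.4716 Ω
  Z2: Z = 1/(jωC) = -j/(ω·C) = 0 - j6797 Ω
  Z3: Z = 1/(jωC) = -j/(ω·C) = 0 - j71.59 Ω
Step 3 — With open output, the series arm Z2 and the output shunt Z3 appear in series to ground: Z2 + Z3 = 0 - j6869 Ω.
Step 4 — Parallel with input shunt Z1: Z_in = Z1 || (Z2 + Z3) = 0 - j0.4716 Ω = 0.4716∠-90.0° Ω.
Step 5 — Source phasor: V = 25.1∠45.0° V = 17.75 + j17.75 V.
Step 6 — Ohm's law: I = V / Z_total = (17.75 + j17.75) / (0 - j0.4716) = -37.64 + j37.64 A.
Step 7 — Convert to polar: |I| = 53.23 A, ∠I = 135.0°.

I = 53.23∠135.0° A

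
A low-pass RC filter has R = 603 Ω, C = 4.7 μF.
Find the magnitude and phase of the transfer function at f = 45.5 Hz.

Step 1 — Angular frequency: ω = 2π·45.5 = 285.9 rad/s.
Step 2 — Transfer function: H(jω) = 1/(1 + jωRC).
Step 3 — Denominator: 1 + jωRC = 1 + j·285.9·603·4.7e-06 = 1 + j0.8102.
Step 4 — H = 0.6037 - j0.4891.
Step 5 — Magnitude: |H| = 0.777 (-2.2 dB); phase: φ = -39.0°.

|H| = 0.777 (-2.2 dB), φ = -39.0°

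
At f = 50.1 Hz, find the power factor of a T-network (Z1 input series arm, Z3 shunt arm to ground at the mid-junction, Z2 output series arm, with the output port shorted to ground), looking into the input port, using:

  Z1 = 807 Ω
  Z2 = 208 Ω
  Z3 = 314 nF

Step 1 — Angular frequency: ω = 2π·f = 2π·50.1 = 314.8 rad/s.
Step 2 — Component impedances:
  Z1: Z = R = 807 Ω
  Z2: Z = R = 208 Ω
  Z3: Z = 1/(jωC) = -j/(ω·C) = 0 - j1.012e+04 Ω
Step 3 — With the output port shorted to ground, the output series arm Z2 runs from the junction to ground; the shunt arm Z3 also runs from the junction to ground. They appear in parallel: Z3 || Z2 = 207.9 - j4.275 Ω.
Step 4 — Series with input arm Z1: Z_in = Z1 + (Z3 || Z2) = 1015 - j4.275 Ω = 1015∠-0.2° Ω.
Step 5 — Power factor: PF = cos(φ) = Re(Z)/|Z| = 1015/1015 = 1.
Step 6 — Type: Im(Z) = -4.275 ⇒ leading (phase φ = -0.2°).

PF = 1 (leading, φ = -0.2°)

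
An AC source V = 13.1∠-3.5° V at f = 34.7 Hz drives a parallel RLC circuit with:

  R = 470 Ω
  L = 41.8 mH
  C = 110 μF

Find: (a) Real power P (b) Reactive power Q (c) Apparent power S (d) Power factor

Step 1 — Angular frequency: ω = 2π·f = 2π·34.7 = 218 rad/s.
Step 2 — Component impedances:
  R: Z = R = 470 Ω
  L: Z = jωL = j·218·0.0418 = 0 + j9.114 Ω
  C: Z = 1/(jωC) = -j/(ω·C) = 0 - j41.7 Ω
Step 3 — Parallel combination: 1/Z_total = 1/R + 1/L + 1/C; Z_total = 0.2892 + j11.66 Ω = 11.66∠88.6° Ω.
Step 4 — Source phasor: V = 13.1∠-3.5° V = 13.08 - j0.7997 V.
Step 5 — Current: I = V / Z = -0.04075 - j1.123 A = 1.124∠-92.1° A.
Step 6 — Complex power: S = V·I* = 0.3651 + j14.71 VA.
Step 7 — Real power: P = Re(S) = 0.3651 W.
Step 8 — Reactive power: Q = Im(S) = 14.71 VAR.
Step 9 — Apparent power: |S| = 14.72 VA.
Step 10 — Power factor: PF = P/|S| = 0.02481 (lagging).

(a) P = 0.3651 W  (b) Q = 14.71 VAR  (c) S = 14.72 VA  (d) PF = 0.02481 (lagging)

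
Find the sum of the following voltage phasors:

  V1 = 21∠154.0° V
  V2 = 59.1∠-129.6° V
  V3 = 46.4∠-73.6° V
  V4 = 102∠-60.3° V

Step 1 — Convert each phasor to rectangular form:
  V1 = 21·(cos(154.0°) + j·sin(154.0°)) = -18.87 + j9.206 V
  V2 = 59.1·(cos(-129.6°) + j·sin(-129.6°)) = -37.67 - j45.54 V
  V3 = 46.4·(cos(-73.6°) + j·sin(-73.6°)) = 13.1 - j44.51 V
  V4 = 102·(cos(-60.3°) + j·sin(-60.3°)) = 50.54 - j88.6 V
Step 2 — Sum components: V_total = 7.091 - j169.4 V.
Step 3 — Convert to polar: |V_total| = 169.6 V, ∠V_total = -87.6°.

V_total = 169.6∠-87.6° V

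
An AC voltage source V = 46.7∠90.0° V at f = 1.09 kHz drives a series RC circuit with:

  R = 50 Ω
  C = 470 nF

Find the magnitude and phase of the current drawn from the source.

Step 1 — Angular frequency: ω = 2π·f = 2π·1090 = 6849 rad/s.
Step 2 — Component impedances:
  R: Z = R = 50 Ω
  C: Z = 1/(jωC) = -j/(ω·C) = 0 - j310.7 Ω
Step 3 — Series combination: Z_total = R + C = 50 - j310.7 Ω = 314.7∠-80.9° Ω.
Step 4 — Source phasor: V = 46.7∠90.0° V = 0 + j46.7 V.
Step 5 — Ohm's law: I = V / Z_total = (0 + j46.7) / (50 - j310.7) = -0.1465 + j0.02358 A.
Step 6 — Convert to polar: |I| = 0.1484 A, ∠I = 170.9°.

I = 0.1484∠170.9° A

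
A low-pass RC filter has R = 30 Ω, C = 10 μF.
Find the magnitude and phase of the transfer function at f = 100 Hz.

Step 1 — Angular frequency: ω = 2π·100 = 628.3 rad/s.
Step 2 — Transfer function: H(jω) = 1/(1 + jωRC).
Step 3 — Denominator: 1 + jωRC = 1 + j·628.3·30·1e-05 = 1 + j0.1885.
Step 4 — H = 0.9657 - j0.182.
Step 5 — Magnitude: |H| = 0.9827 (-0.2 dB); phase: φ = -10.7°.

|H| = 0.9827 (-0.2 dB), φ = -10.7°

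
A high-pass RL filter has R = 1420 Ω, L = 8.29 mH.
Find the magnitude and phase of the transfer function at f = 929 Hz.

Step 1 — Angular frequency: ω = 2π·929 = 5837 rad/s.
Step 2 — Transfer function: H(jω) = jωL/(R + jωL).
Step 3 — Numerator jωL = j·48.39; denominator R + jωL = 1420 + j48.39.
Step 4 — H = 0.00116 + j0.03404.
Step 5 — Magnitude: |H| = 0.03406 (-29.4 dB); phase: φ = 88.0°.

|H| = 0.03406 (-29.4 dB), φ = 88.0°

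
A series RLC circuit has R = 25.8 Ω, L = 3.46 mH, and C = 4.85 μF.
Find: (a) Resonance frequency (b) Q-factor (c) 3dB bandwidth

Step 1 — Resonance: ω₀ = 1/√(LC) = 1/√(0.00346·4.85e-06) = 7720 rad/s.
Step 2 — f₀ = ω₀/(2π) = 1229 Hz.
Step 3 — Series Q: Q = ω₀L/R = 7720·0.00346/25.8 = 1.035.
Step 4 — Bandwidth: Δω = ω₀/Q = 7457 rad/s; BW = Δω/(2π) = 1187 Hz.

(a) f₀ = 1229 Hz  (b) Q = 1.035  (c) BW = 1187 Hz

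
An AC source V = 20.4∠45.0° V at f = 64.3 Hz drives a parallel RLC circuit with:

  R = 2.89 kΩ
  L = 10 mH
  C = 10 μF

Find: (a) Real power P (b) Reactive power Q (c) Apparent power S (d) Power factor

Step 1 — Angular frequency: ω = 2π·f = 2π·64.3 = 404 rad/s.
Step 2 — Component impedances:
  R: Z = R = 2890 Ω
  L: Z = jωL = j·404·0.01 = 0 + j4.04 Ω
  C: Z = 1/(jωC) = -j/(ω·C) = 0 - j247.5 Ω
Step 3 — Parallel combination: 1/Z_total = 1/R + 1/L + 1/C; Z_total = 0.005837 + j4.107 Ω = 4.107∠89.9° Ω.
Step 4 — Source phasor: V = 20.4∠45.0° V = 14.42 + j14.42 V.
Step 5 — Current: I = V / Z = 3.517 - j3.507 A = 4.967∠-44.9° A.
Step 6 — Complex power: S = V·I* = 0.144 + j101.3 VA.
Step 7 — Real power: P = Re(S) = 0.144 W.
Step 8 — Reactive power: Q = Im(S) = 101.3 VAR.
Step 9 — Apparent power: |S| = 101.3 VA.
Step 10 — Power factor: PF = P/|S| = 0.001421 (lagging).

(a) P = 0.144 W  (b) Q = 101.3 VAR  (c) S = 101.3 VA  (d) PF = 0.001421 (lagging)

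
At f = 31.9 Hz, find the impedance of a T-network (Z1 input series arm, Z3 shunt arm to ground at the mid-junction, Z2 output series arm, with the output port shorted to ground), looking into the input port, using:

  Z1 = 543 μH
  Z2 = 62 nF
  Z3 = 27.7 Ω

Step 1 — Angular frequency: ω = 2π·f = 2π·31.9 = 200.4 rad/s.
Step 2 — Component impedances:
  Z1: Z = jωL = j·200.4·0.000543 = 0 + j0.1088 Ω
  Z2: Z = 1/(jωC) = -j/(ω·C) = 0 - j8.047e+04 Ω
  Z3: Z = R = 27.7 Ω
Step 3 — With the output port shorted to ground, the output series arm Z2 runs from the junction to ground; the shunt arm Z3 also runs from the junction to ground. They appear in parallel: Z3 || Z2 = 27.7 - j0.009535 Ω.
Step 4 — Series with input arm Z1: Z_in = Z1 + (Z3 || Z2) = 27.7 + j0.0993 Ω = 27.7∠0.2° Ω.

Z = 27.7 + j0.0993 Ω = 27.7∠0.2° Ω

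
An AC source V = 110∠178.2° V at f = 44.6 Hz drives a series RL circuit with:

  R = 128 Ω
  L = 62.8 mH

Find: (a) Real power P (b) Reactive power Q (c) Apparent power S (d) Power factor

Step 1 — Angular frequency: ω = 2π·f = 2π·44.6 = 280.2 rad/s.
Step 2 — Component impedances:
  R: Z = R = 128 Ω
  L: Z = jωL = j·280.2·0.0628 = 0 + j17.6 Ω
Step 3 — Series combination: Z_total = R + L = 128 + j17.6 Ω = 129.2∠7.8° Ω.
Step 4 — Source phasor: V = 110∠178.2° V = -109.9 + j3.455 V.
Step 5 — Current: I = V / Z = -0.8394 + j0.1424 A = 0.8514∠170.4° A.
Step 6 — Complex power: S = V·I* = 92.78 + j12.76 VA.
Step 7 — Real power: P = Re(S) = 92.78 W.
Step 8 — Reactive power: Q = Im(S) = 12.76 VAR.
Step 9 — Apparent power: |S| = 93.65 VA.
Step 10 — Power factor: PF = P/|S| = 0.9907 (lagging).

(a) P = 92.78 W  (b) Q = 12.76 VAR  (c) S = 93.65 VA  (d) PF = 0.9907 (lagging)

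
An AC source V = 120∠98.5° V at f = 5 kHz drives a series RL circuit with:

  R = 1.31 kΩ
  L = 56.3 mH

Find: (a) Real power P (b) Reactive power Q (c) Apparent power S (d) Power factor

Step 1 — Angular frequency: ω = 2π·f = 2π·5000 = 3.142e+04 rad/s.
Step 2 — Component impedances:
  R: Z = R = 1310 Ω
  L: Z = jωL = j·3.142e+04·0.0563 = 0 + j1769 Ω
Step 3 — Series combination: Z_total = R + L = 1310 + j1769 Ω = 2201∠53.5° Ω.
Step 4 — Source phasor: V = 120∠98.5° V = -17.74 + j118.7 V.
Step 5 — Current: I = V / Z = 0.03853 + j0.03857 A = 0.05452∠45.0° A.
Step 6 — Complex power: S = V·I* = 3.894 + j5.257 VA.
Step 7 — Real power: P = Re(S) = 3.894 W.
Step 8 — Reactive power: Q = Im(S) = 5.257 VAR.
Step 9 — Apparent power: |S| = 6.542 VA.
Step 10 — Power factor: PF = P/|S| = 0.5952 (lagging).

(a) P = 3.894 W  (b) Q = 5.257 VAR  (c) S = 6.542 VA  (d) PF = 0.5952 (lagging)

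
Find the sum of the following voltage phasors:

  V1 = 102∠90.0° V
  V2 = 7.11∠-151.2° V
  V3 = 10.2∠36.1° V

Step 1 — Convert each phasor to rectangular form:
  V1 = 102·(cos(90.0°) + j·sin(90.0°)) = 0 + j102 V
  V2 = 7.11·(cos(-151.2°) + j·sin(-151.2°)) = -6.231 - j3.425 V
  V3 = 10.2·(cos(36.1°) + j·sin(36.1°)) = 8.241 + j6.01 V
Step 2 — Sum components: V_total = 2.011 + j104.6 V.
Step 3 — Convert to polar: |V_total| = 104.6 V, ∠V_total = 88.9°.

V_total = 104.6∠88.9° V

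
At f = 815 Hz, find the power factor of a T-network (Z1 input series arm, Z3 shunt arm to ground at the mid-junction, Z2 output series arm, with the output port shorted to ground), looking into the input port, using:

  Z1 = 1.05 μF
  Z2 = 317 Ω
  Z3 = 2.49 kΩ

Step 1 — Angular frequency: ω = 2π·f = 2π·815 = 5121 rad/s.
Step 2 — Component impedances:
  Z1: Z = 1/(jωC) = -j/(ω·C) = 0 - j186 Ω
  Z2: Z = R = 317 Ω
  Z3: Z = R = 2490 Ω
Step 3 — With the output port shorted to ground, the output series arm Z2 runs from the junction to ground; the shunt arm Z3 also runs from the junction to ground. They appear in parallel: Z3 || Z2 = 281.2 Ω.
Step 4 — Series with input arm Z1: Z_in = Z1 + (Z3 || Z2) = 281.2 - j186 Ω = 337.1∠-33.5° Ω.
Step 5 — Power factor: PF = cos(φ) = Re(Z)/|Z| = 281.2/337.14 = 0.8341.
Step 6 — Type: Im(Z) = -186 ⇒ leading (phase φ = -33.5°).

PF = 0.8341 (leading, φ = -33.5°)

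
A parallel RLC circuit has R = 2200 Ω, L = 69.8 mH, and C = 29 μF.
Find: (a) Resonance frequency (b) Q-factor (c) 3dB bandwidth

Step 1 — Resonance: ω₀ = 1/√(LC) = 1/√(0.0698·2.9e-05) = 702.9 rad/s.
Step 2 — f₀ = ω₀/(2π) = 111.9 Hz.
Step 3 — Parallel Q: Q = R/(ω₀L) = 2200/(702.9·0.0698) = 44.84.
Step 4 — Bandwidth: Δω = ω₀/Q = 15.67 rad/s; BW = Δω/(2π) = 2.495 Hz.

(a) f₀ = 111.9 Hz  (b) Q = 44.84  (c) BW = 2.495 Hz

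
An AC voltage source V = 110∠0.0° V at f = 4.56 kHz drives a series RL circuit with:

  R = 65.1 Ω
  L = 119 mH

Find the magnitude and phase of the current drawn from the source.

Step 1 — Angular frequency: ω = 2π·f = 2π·4560 = 2.865e+04 rad/s.
Step 2 — Component impedances:
  R: Z = R = 65.1 Ω
  L: Z = jωL = j·2.865e+04·0.119 = 0 + j3410 Ω
Step 3 — Series combination: Z_total = R + L = 65.1 + j3410 Ω = 3410∠88.9° Ω.
Step 4 — Source phasor: V = 110∠0.0° V = 110 V.
Step 5 — Ohm's law: I = V / Z_total = (110) / (65.1 + j3410) = 0.0006158 - j0.03225 A.
Step 6 — Convert to polar: |I| = 0.03226 A, ∠I = -88.9°.

I = 0.03226∠-88.9° A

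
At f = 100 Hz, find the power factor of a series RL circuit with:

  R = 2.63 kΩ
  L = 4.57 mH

Step 1 — Angular frequency: ω = 2π·f = 2π·100 = 628.3 rad/s.
Step 2 — Component impedances:
  R: Z = R = 2630 Ω
  L: Z = jωL = j·628.3·0.00457 = 0 + j2.871 Ω
Step 3 — Series combination: Z_total = R + L = 2630 + j2.871 Ω = 2630∠0.1° Ω.
Step 4 — Power factor: PF = cos(φ) = Re(Z)/|Z| = 2630/2630 = 1.
Step 5 — Type: Im(Z) = 2.871 ⇒ lagging (phase φ = 0.1°).

PF = 1 (lagging, φ = 0.1°)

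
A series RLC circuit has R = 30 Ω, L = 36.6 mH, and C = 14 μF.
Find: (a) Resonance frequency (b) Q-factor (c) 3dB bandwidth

Step 1 — Resonance: ω₀ = 1/√(LC) = 1/√(0.0366·1.4e-05) = 1397 rad/s.
Step 2 — f₀ = ω₀/(2π) = 222.3 Hz.
Step 3 — Series Q: Q = ω₀L/R = 1397·0.0366/30 = 1.704.
Step 4 — Bandwidth: Δω = ω₀/Q = 819.7 rad/s; BW = Δω/(2π) = 130.5 Hz.

(a) f₀ = 222.3 Hz  (b) Q = 1.704  (c) BW = 130.5 Hz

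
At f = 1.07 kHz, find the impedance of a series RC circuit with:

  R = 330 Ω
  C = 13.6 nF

Step 1 — Angular frequency: ω = 2π·f = 2π·1070 = 6723 rad/s.
Step 2 — Component impedances:
  R: Z = R = 330 Ω
  C: Z = 1/(jωC) = -j/(ω·C) = 0 - j1.094e+04 Ω
Step 3 — Series combination: Z_total = R + C = 330 - j1.094e+04 Ω = 1.094e+04∠-88.3° Ω.

Z = 330 - j1.094e+04 Ω = 1.094e+04∠-88.3° Ω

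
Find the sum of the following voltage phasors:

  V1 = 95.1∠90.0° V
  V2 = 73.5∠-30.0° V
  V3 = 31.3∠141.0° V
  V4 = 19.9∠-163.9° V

Step 1 — Convert each phasor to rectangular form:
  V1 = 95.1·(cos(90.0°) + j·sin(90.0°)) = 0 + j95.1 V
  V2 = 73.5·(cos(-30.0°) + j·sin(-30.0°)) = 63.65 - j36.75 V
  V3 = 31.3·(cos(141.0°) + j·sin(141.0°)) = -24.32 + j19.7 V
  V4 = 19.9·(cos(-163.9°) + j·sin(-163.9°)) = -19.12 - j5.519 V
Step 2 — Sum components: V_total = 20.21 + j72.53 V.
Step 3 — Convert to polar: |V_total| = 75.29 V, ∠V_total = 74.4°.

V_total = 75.29∠74.4° V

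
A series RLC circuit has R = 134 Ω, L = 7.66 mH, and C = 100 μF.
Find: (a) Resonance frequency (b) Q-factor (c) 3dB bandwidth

Step 1 — Resonance condition Im(Z)=0 gives ω₀ = 1/√(LC).
Step 2 — ω₀ = 1/√(0.00766·0.0001) = 1143 rad/s.
Step 3 — f₀ = ω₀/(2π) = 181.8 Hz.
Step 4 — Series Q: Q = ω₀L/R = 1143·0.00766/134 = 0.06531.
Step 5 — 3dB bandwidth: Δω = ω₀/Q = 1.749e+04 rad/s; BW = Δω/(2π) = 2784 Hz.

(a) f₀ = 181.8 Hz  (b) Q = 0.06531  (c) BW = 2784 Hz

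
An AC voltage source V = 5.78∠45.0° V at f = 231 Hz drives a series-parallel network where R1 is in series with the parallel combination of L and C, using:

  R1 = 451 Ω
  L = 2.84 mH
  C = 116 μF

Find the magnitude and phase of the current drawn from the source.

Step 1 — Angular frequency: ω = 2π·f = 2π·231 = 1451 rad/s.
Step 2 — Component impedances:
  R1: Z = R = 451 Ω
  L: Z = jωL = j·1451·0.00284 = 0 + j4.122 Ω
  C: Z = 1/(jωC) = -j/(ω·C) = 0 - j5.94 Ω
Step 3 — Parallel branch: L || C = 1/(1/L + 1/C) = 0 + j13.47 Ω.
Step 4 — Series with R1: Z_total = R1 + (L || C) = 451 + j13.47 Ω = 451.2∠1.7° Ω.
Step 5 — Source phasor: V = 5.78∠45.0° V = 4.087 + j4.087 V.
Step 6 — Ohm's law: I = V / Z_total = (4.087 + j4.087) / (451 + j13.47) = 0.009325 + j0.008784 A.
Step 7 — Convert to polar: |I| = 0.01281 A, ∠I = 43.3°.

I = 0.01281∠43.3° A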